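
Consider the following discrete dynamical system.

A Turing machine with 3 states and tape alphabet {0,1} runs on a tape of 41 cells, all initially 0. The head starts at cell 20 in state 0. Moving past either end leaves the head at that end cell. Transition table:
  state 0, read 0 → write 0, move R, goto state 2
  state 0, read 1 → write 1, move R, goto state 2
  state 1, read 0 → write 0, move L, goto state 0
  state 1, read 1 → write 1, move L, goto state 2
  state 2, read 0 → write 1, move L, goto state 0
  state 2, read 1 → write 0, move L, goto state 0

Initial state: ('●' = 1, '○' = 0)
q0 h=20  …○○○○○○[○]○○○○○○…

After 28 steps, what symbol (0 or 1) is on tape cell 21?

0) q0 h=20  …○○○○○○[○]○○○○○○…
1) q2 h=21  …○○○○○○[○]○○○○○○…
2) q0 h=20  …○○○○○○[○]●○○○○○…
3) q2 h=21  …○○○○○○[●]○○○○○○…
4) q0 h=20  …○○○○○○[○]○○○○○○…
5) q2 h=21  …○○○○○○[○]○○○○○○…
6) q0 h=20  …○○○○○○[○]●○○○○○…
7) q2 h=21  …○○○○○○[●]○○○○○○…
8) q0 h=20  …○○○○○○[○]○○○○○○…
9) q2 h=21  …○○○○○○[○]○○○○○○…
10) q0 h=20  …○○○○○○[○]●○○○○○…
11) q2 h=21  …○○○○○○[●]○○○○○○…
12) q0 h=20  …○○○○○○[○]○○○○○○…
13) q2 h=21  …○○○○○○[○]○○○○○○…
14) q0 h=20  …○○○○○○[○]●○○○○○…
15) q2 h=21  …○○○○○○[●]○○○○○○…
16) q0 h=20  …○○○○○○[○]○○○○○○…
17) q2 h=21  …○○○○○○[○]○○○○○○…
18) q0 h=20  …○○○○○○[○]●○○○○○…
19) q2 h=21  …○○○○○○[●]○○○○○○…
20) q0 h=20  …○○○○○○[○]○○○○○○…
21) q2 h=21  …○○○○○○[○]○○○○○○…
22) q0 h=20  …○○○○○○[○]●○○○○○…
23) q2 h=21  …○○○○○○[●]○○○○○○…
24) q0 h=20  …○○○○○○[○]○○○○○○…
25) q2 h=21  …○○○○○○[○]○○○○○○…
26) q0 h=20  …○○○○○○[○]●○○○○○…
27) q2 h=21  …○○○○○○[●]○○○○○○…
28) q0 h=20  …○○○○○○[○]○○○○○○…

0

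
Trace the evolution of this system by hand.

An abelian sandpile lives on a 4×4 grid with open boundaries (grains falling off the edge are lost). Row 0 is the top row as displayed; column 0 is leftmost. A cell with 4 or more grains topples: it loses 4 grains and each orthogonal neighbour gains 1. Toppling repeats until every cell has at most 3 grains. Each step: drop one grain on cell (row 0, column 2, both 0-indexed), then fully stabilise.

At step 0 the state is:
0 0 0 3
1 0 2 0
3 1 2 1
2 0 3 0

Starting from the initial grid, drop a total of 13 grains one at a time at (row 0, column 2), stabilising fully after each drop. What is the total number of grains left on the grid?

26

[0] 0 0 0 3
1 0 2 0
3 1 2 1
2 0 3 0
[1] 0 0 1 3
1 0 2 0
3 1 2 1
2 0 3 0
[2] 0 0 2 3
1 0 2 0
3 1 2 1
2 0 3 0
[3] 0 0 3 3
1 0 2 0
3 1 2 1
2 0 3 0
[4] 0 1 1 0
1 0 3 1
3 1 2 1
2 0 3 0
[5] 0 1 2 0
1 0 3 1
3 1 2 1
2 0 3 0
[6] 0 1 3 0
1 0 3 1
3 1 2 1
2 0 3 0
[7] 0 2 1 1
1 1 0 2
3 1 3 1
2 0 3 0
[8] 0 2 2 1
1 1 0 2
3 1 3 1
2 0 3 0
[9] 0 2 3 1
1 1 0 2
3 1 3 1
2 0 3 0
[10] 0 3 0 2
1 1 1 2
3 1 3 1
2 0 3 0
[11] 0 3 1 2
1 1 1 2
3 1 3 1
2 0 3 0
[12] 0 3 2 2
1 1 1 2
3 1 3 1
2 0 3 0
[13] 0 3 3 2
1 1 1 2
3 1 3 1
2 0 3 0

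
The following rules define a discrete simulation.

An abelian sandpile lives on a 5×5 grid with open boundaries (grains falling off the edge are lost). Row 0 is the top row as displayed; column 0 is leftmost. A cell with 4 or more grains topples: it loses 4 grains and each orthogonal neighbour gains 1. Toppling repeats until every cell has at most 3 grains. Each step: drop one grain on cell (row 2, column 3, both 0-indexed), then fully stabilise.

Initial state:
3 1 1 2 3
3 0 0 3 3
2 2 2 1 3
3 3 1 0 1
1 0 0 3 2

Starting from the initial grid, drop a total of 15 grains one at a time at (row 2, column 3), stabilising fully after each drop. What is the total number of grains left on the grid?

k=0  3 1 1 2 3
3 0 0 3 3
2 2 2 1 3
3 3 1 0 1
1 0 0 3 2
k=1  3 1 1 2 3
3 0 0 3 3
2 2 2 2 3
3 3 1 0 1
1 0 0 3 2
k=2  3 1 1 2 3
3 0 0 3 3
2 2 2 3 3
3 3 1 0 1
1 0 0 3 2
k=3  3 1 2 0 1
3 0 1 2 2
2 2 3 2 1
3 3 1 1 2
1 0 0 3 2
k=4  3 1 2 0 1
3 0 1 2 2
2 2 3 3 1
3 3 1 1 2
1 0 0 3 2
k=5  3 1 2 0 1
3 0 2 3 2
2 3 0 1 2
3 3 2 2 2
1 0 0 3 2
k=6  3 1 2 0 1
3 0 2 3 2
2 3 0 2 2
3 3 2 2 2
1 0 0 3 2
k=7  3 1 2 0 1
3 0 2 3 2
2 3 0 3 2
3 3 2 2 2
1 0 0 3 2
k=8  3 1 2 1 1
3 0 3 0 3
2 3 1 1 3
3 3 2 3 2
1 0 0 3 2
k=9  3 1 2 1 1
3 0 3 0 3
2 3 1 2 3
3 3 2 3 2
1 0 0 3 2
k=10  3 1 2 1 1
3 0 3 0 3
2 3 1 3 3
3 3 2 3 2
1 0 0 3 2
k=11  3 1 2 1 2
3 0 3 2 0
2 3 2 2 2
3 3 3 2 1
1 0 1 1 0
k=12  3 1 2 1 2
3 0 3 2 0
2 3 2 3 2
3 3 3 2 1
1 0 1 1 0
k=13  3 1 2 1 2
3 0 3 3 0
2 3 3 0 3
3 3 3 3 1
1 0 1 1 0
k=14  3 1 2 1 2
3 0 3 3 0
2 3 3 1 3
3 3 3 3 1
1 0 1 1 0
k=15  3 1 2 1 2
3 0 3 3 0
2 3 3 2 3
3 3 3 3 1
1 0 1 1 0

47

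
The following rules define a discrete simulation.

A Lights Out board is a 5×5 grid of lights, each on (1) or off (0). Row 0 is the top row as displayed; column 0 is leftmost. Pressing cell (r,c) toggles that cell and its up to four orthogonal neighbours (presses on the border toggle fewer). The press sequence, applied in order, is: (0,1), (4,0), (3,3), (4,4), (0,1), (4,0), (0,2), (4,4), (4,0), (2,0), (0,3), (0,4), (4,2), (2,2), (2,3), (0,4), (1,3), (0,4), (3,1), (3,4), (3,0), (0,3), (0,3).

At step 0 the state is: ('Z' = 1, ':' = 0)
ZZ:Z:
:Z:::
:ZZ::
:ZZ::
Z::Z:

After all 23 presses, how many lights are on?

gen 0: ZZ:Z:
:Z:::
:ZZ::
:ZZ::
Z::Z:
gen 1: ::ZZ:
:::::
:ZZ::
:ZZ::
Z::Z:
gen 2: ::ZZ:
:::::
:ZZ::
ZZZ::
:Z:Z:
gen 3: ::ZZ:
:::::
:ZZZ:
ZZ:ZZ
:Z:::
gen 4: ::ZZ:
:::::
:ZZZ:
ZZ:Z:
:Z:ZZ
gen 5: ZZ:Z:
:Z:::
:ZZZ:
ZZ:Z:
:Z:ZZ
gen 6: ZZ:Z:
:Z:::
:ZZZ:
:Z:Z:
Z::ZZ
gen 7: Z:Z::
:ZZ::
:ZZZ:
:Z:Z:
Z::ZZ
gen 8: Z:Z::
:ZZ::
:ZZZ:
:Z:ZZ
Z::::
gen 9: Z:Z::
:ZZ::
:ZZZ:
ZZ:ZZ
:Z:::
gen 10: Z:Z::
ZZZ::
Z:ZZ:
:Z:ZZ
:Z:::
gen 11: Z::ZZ
ZZZZ:
Z:ZZ:
:Z:ZZ
:Z:::
gen 12: Z::::
ZZZZZ
Z:ZZ:
:Z:ZZ
:Z:::
gen 13: Z::::
ZZZZZ
Z:ZZ:
:ZZZZ
::ZZ:
gen 14: Z::::
ZZ:ZZ
ZZ:::
:Z:ZZ
::ZZ:
gen 15: Z::::
ZZ::Z
ZZZZZ
:Z::Z
::ZZ:
gen 16: Z::ZZ
ZZ:::
ZZZZZ
:Z::Z
::ZZ:
gen 17: Z:::Z
ZZZZZ
ZZZ:Z
:Z::Z
::ZZ:
gen 18: Z::Z:
ZZZZ:
ZZZ:Z
:Z::Z
::ZZ:
gen 19: Z::Z:
ZZZZ:
Z:Z:Z
Z:Z:Z
:ZZZ:
gen 20: Z::Z:
ZZZZ:
Z:Z::
Z:ZZ:
:ZZZZ
gen 21: Z::Z:
ZZZZ:
::Z::
:ZZZ:
ZZZZZ
gen 22: Z:Z:Z
ZZZ::
::Z::
:ZZZ:
ZZZZZ
gen 23: Z::Z:
ZZZZ:
::Z::
:ZZZ:
ZZZZZ

15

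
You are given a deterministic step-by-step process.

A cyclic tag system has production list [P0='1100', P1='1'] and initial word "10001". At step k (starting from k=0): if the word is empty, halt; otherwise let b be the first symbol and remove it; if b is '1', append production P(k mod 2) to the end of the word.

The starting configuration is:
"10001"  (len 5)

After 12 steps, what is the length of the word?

gen 0: "10001"  (len 5)
gen 1: "00011100"  (len 8)
gen 2: "0011100"  (len 7)
gen 3: "011100"  (len 6)
gen 4: "11100"  (len 5)
gen 5: "11001100"  (len 8)
gen 6: "10011001"  (len 8)
gen 7: "00110011100"  (len 11)
gen 8: "0110011100"  (len 10)
gen 9: "110011100"  (len 9)
gen 10: "100111001"  (len 9)
gen 11: "001110011100"  (len 12)
gen 12: "01110011100"  (len 11)

11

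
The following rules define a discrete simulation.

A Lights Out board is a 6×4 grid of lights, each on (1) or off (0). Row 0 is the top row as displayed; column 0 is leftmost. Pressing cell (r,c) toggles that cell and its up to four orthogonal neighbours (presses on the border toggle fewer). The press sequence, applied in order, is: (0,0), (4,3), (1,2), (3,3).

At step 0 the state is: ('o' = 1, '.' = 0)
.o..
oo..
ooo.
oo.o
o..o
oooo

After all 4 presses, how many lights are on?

17

0) .o..
oo..
ooo.
oo.o
o..o
oooo
1) o...
.o..
ooo.
oo.o
o..o
oooo
2) o...
.o..
ooo.
oo..
o.o.
ooo.
3) o.o.
..oo
oo..
oo..
o.o.
ooo.
4) o.o.
..oo
oo.o
oooo
o.oo
ooo.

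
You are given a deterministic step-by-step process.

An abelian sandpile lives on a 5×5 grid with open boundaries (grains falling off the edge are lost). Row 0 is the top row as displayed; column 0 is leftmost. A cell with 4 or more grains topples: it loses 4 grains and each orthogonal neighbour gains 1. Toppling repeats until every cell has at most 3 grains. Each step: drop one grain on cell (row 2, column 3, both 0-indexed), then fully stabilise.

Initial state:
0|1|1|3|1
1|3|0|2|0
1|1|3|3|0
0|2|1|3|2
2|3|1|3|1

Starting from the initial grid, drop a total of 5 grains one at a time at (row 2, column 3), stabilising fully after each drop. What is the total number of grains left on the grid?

k=0  0|1|1|3|1
1|3|0|2|0
1|1|3|3|0
0|2|1|3|2
2|3|1|3|1
k=1  0|1|1|3|1
1|3|1|3|0
1|2|0|2|1
0|2|3|1|3
2|3|2|0|2
k=2  0|1|1|3|1
1|3|1|3|0
1|2|0|3|1
0|2|3|1|3
2|3|2|0|2
k=3  0|1|2|0|2
1|3|2|1|1
1|2|1|1|2
0|2|3|2|3
2|3|2|0|2
k=4  0|1|2|0|2
1|3|2|1|1
1|2|1|2|2
0|2|3|2|3
2|3|2|0|2
k=5  0|1|2|0|2
1|3|2|1|1
1|2|1|3|2
0|2|3|2|3
2|3|2|0|2

41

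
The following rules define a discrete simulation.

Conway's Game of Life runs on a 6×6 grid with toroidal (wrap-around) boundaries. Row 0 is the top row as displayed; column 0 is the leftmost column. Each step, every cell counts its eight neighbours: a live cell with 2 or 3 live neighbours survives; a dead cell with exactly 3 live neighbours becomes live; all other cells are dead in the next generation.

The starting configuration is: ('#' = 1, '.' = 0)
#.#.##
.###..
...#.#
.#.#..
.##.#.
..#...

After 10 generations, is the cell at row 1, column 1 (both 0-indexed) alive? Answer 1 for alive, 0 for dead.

0

t=0: #.#.##
.###..
...#.#
.#.#..
.##.#.
..#...
t=1: #...##
.#....
##.#..
##.#..
.#....
#.#.#.
t=2: #..##.
.##.#.
......
......
...#.#
#..##.
t=3: #.....
.##.##
......
......
...#.#
#.#...
t=4: #.##..
##...#
......
......
......
##...#
t=5: ..#.#.
###..#
#.....
......
#.....
###..#
t=6: ....#.
#.##.#
#....#
......
#....#
#.##.#
t=7: ......
##.#..
##..##
......
##..##
##.#..
t=8: ......
.##.#.
.##.##
......
.##.##
.##.#.
t=9: ......
###.##
###.##
......
###.##
###.##
t=10: ......
..#.#.
..#.#.
......
..#.#.
..#.#.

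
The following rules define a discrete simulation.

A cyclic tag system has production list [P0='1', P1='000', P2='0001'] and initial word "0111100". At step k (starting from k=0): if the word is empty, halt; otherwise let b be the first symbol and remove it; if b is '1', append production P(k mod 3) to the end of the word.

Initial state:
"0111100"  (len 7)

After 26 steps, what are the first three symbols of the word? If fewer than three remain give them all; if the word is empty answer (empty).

000

k=0  "0111100"  (len 7)
k=1  "111100"  (len 6)
k=2  "11100000"  (len 8)
k=3  "11000000001"  (len 11)
k=4  "10000000011"  (len 11)
k=5  "0000000011000"  (len 13)
k=6  "000000011000"  (len 12)
k=7  "00000011000"  (len 11)
k=8  "0000011000"  (len 10)
k=9  "000011000"  (len 9)
k=10  "00011000"  (len 8)
k=11  "0011000"  (len 7)
k=12  "011000"  (len 6)
k=13  "11000"  (len 5)
k=14  "1000000"  (len 7)
k=15  "0000000001"  (len 10)
k=16  "000000001"  (len 9)
k=17  "00000001"  (len 8)
k=18  "0000001"  (len 7)
k=19  "000001"  (len 6)
k=20  "00001"  (len 5)
k=21  "0001"  (len 4)
k=22  "001"  (len 3)
k=23  "01"  (len 2)
k=24  "1"  (len 1)
k=25  "1"  (len 1)
k=26  "000"  (len 3)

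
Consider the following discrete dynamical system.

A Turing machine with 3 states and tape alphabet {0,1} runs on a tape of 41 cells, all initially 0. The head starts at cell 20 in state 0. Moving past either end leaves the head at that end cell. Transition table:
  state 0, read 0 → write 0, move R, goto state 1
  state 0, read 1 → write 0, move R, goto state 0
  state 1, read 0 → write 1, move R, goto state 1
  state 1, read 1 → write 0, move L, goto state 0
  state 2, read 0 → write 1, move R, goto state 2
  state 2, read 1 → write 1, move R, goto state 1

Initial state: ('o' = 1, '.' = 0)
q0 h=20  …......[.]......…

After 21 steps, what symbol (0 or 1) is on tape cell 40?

step 0: q0 h=20  …......[.]......…
step 1: q1 h=21  …......[.]......…
step 2: q1 h=22  ….....o[.]......…
step 3: q1 h=23  …....oo[.]......…
step 4: q1 h=24  …...ooo[.]......…
step 5: q1 h=25  …..oooo[.]......…
step 6: q1 h=26  ….ooooo[.]......…
step 7: q1 h=27  …oooooo[.]......…
step 8: q1 h=28  …oooooo[.]......…
step 9: q1 h=29  …oooooo[.]......…
step 10: q1 h=30  …oooooo[.]......…
step 11: q1 h=31  …oooooo[.]......…
step 12: q1 h=32  …oooooo[.]......…
step 13: q1 h=33  …oooooo[.]......…
step 14: q1 h=34  …oooooo[.]......|
step 15: q1 h=35  …oooooo[.].....|
step 16: q1 h=36  …oooooo[.]....|
step 17: q1 h=37  …oooooo[.]...|
step 18: q1 h=38  …oooooo[.]..|
step 19: q1 h=39  …oooooo[.].|
step 20: q1 h=40  …oooooo[.]|
step 21: q1 h=40  …oooooo[o]|

1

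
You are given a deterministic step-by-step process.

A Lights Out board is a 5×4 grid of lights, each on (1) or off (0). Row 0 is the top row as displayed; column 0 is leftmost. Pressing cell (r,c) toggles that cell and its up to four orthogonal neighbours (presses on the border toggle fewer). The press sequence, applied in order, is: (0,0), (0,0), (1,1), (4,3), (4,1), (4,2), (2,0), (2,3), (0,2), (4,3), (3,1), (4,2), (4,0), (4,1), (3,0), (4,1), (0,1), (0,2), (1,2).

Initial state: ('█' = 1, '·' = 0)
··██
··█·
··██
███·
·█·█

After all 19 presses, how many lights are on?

[0] ··██
··█·
··██
███·
·█·█
[1] ████
█·█·
··██
███·
·█·█
[2] ··██
··█·
··██
███·
·█·█
[3] ·███
██··
·███
███·
·█·█
[4] ·███
██··
·███
████
·██·
[5] ·███
██··
·███
█·██
█···
[6] ·███
██··
·███
█··█
████
[7] ·███
·█··
█·██
···█
████
[8] ·███
·█·█
█···
····
████
[9] ····
·███
█···
····
████
[10] ····
·███
█···
···█
██··
[11] ····
·███
██··
████
█···
[12] ····
·███
██··
██·█
████
[13] ····
·███
██··
·█·█
··██
[14] ····
·███
██··
···█
██·█
[15] ····
·███
·█··
██·█
·█·█
[16] ····
·███
·█··
█··█
█·██
[17] ███·
··██
·█··
█··█
█·██
[18] █··█
···█
·█··
█··█
█·██
[19] █·██
·██·
·██·
█··█
█·██

12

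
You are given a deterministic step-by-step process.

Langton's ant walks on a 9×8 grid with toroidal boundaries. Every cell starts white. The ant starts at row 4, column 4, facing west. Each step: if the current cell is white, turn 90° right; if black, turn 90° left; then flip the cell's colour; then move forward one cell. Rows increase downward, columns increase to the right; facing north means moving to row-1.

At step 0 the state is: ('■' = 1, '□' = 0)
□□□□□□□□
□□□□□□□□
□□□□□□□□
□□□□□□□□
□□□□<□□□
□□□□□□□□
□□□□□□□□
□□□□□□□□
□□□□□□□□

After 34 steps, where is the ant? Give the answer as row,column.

gen 0: □□□□□□□□
□□□□□□□□
□□□□□□□□
□□□□□□□□
□□□□<□□□
□□□□□□□□
□□□□□□□□
□□□□□□□□
□□□□□□□□
gen 1: □□□□□□□□
□□□□□□□□
□□□□□□□□
□□□□^□□□
□□□□■□□□
□□□□□□□□
□□□□□□□□
□□□□□□□□
□□□□□□□□
gen 2: □□□□□□□□
□□□□□□□□
□□□□□□□□
□□□□■>□□
□□□□■□□□
□□□□□□□□
□□□□□□□□
□□□□□□□□
□□□□□□□□
gen 3: □□□□□□□□
□□□□□□□□
□□□□□□□□
□□□□■■□□
□□□□■v□□
□□□□□□□□
□□□□□□□□
□□□□□□□□
□□□□□□□□
gen 4: □□□□□□□□
□□□□□□□□
□□□□□□□□
□□□□■■□□
□□□□<■□□
□□□□□□□□
□□□□□□□□
□□□□□□□□
□□□□□□□□
gen 5: □□□□□□□□
□□□□□□□□
□□□□□□□□
□□□□■■□□
□□□□□■□□
□□□□v□□□
□□□□□□□□
□□□□□□□□
□□□□□□□□
gen 6: □□□□□□□□
□□□□□□□□
□□□□□□□□
□□□□■■□□
□□□□□■□□
□□□<■□□□
□□□□□□□□
□□□□□□□□
□□□□□□□□
gen 7: □□□□□□□□
□□□□□□□□
□□□□□□□□
□□□□■■□□
□□□^□■□□
□□□■■□□□
□□□□□□□□
□□□□□□□□
□□□□□□□□
gen 8: □□□□□□□□
□□□□□□□□
□□□□□□□□
□□□□■■□□
□□□■>■□□
□□□■■□□□
□□□□□□□□
□□□□□□□□
□□□□□□□□
gen 9: □□□□□□□□
□□□□□□□□
□□□□□□□□
□□□□■■□□
□□□■■■□□
□□□■v□□□
□□□□□□□□
□□□□□□□□
□□□□□□□□
gen 10: □□□□□□□□
□□□□□□□□
□□□□□□□□
□□□□■■□□
□□□■■■□□
□□□■□>□□
□□□□□□□□
□□□□□□□□
□□□□□□□□
gen 11: □□□□□□□□
□□□□□□□□
□□□□□□□□
□□□□■■□□
□□□■■■□□
□□□■□■□□
□□□□□v□□
□□□□□□□□
□□□□□□□□
gen 12: □□□□□□□□
□□□□□□□□
□□□□□□□□
□□□□■■□□
□□□■■■□□
□□□■□■□□
□□□□<■□□
□□□□□□□□
□□□□□□□□
gen 13: □□□□□□□□
□□□□□□□□
□□□□□□□□
□□□□■■□□
□□□■■■□□
□□□■^■□□
□□□□■■□□
□□□□□□□□
□□□□□□□□
gen 14: □□□□□□□□
□□□□□□□□
□□□□□□□□
□□□□■■□□
□□□■■■□□
□□□■■>□□
□□□□■■□□
□□□□□□□□
□□□□□□□□
gen 15: □□□□□□□□
□□□□□□□□
□□□□□□□□
□□□□■■□□
□□□■■^□□
□□□■■□□□
□□□□■■□□
□□□□□□□□
□□□□□□□□
gen 16: □□□□□□□□
□□□□□□□□
□□□□□□□□
□□□□■■□□
□□□■<□□□
□□□■■□□□
□□□□■■□□
□□□□□□□□
□□□□□□□□
gen 17: □□□□□□□□
□□□□□□□□
□□□□□□□□
□□□□■■□□
□□□■□□□□
□□□■v□□□
□□□□■■□□
□□□□□□□□
□□□□□□□□
gen 18: □□□□□□□□
□□□□□□□□
□□□□□□□□
□□□□■■□□
□□□■□□□□
□□□■□>□□
□□□□■■□□
□□□□□□□□
□□□□□□□□
gen 19: □□□□□□□□
□□□□□□□□
□□□□□□□□
□□□□■■□□
□□□■□□□□
□□□■□■□□
□□□□■v□□
□□□□□□□□
□□□□□□□□
gen 20: □□□□□□□□
□□□□□□□□
□□□□□□□□
□□□□■■□□
□□□■□□□□
□□□■□■□□
□□□□■□>□
□□□□□□□□
□□□□□□□□
gen 21: □□□□□□□□
□□□□□□□□
□□□□□□□□
□□□□■■□□
□□□■□□□□
□□□■□■□□
□□□□■□■□
□□□□□□v□
□□□□□□□□
gen 22: □□□□□□□□
□□□□□□□□
□□□□□□□□
□□□□■■□□
□□□■□□□□
□□□■□■□□
□□□□■□■□
□□□□□<■□
□□□□□□□□
gen 23: □□□□□□□□
□□□□□□□□
□□□□□□□□
□□□□■■□□
□□□■□□□□
□□□■□■□□
□□□□■^■□
□□□□□■■□
□□□□□□□□
gen 24: □□□□□□□□
□□□□□□□□
□□□□□□□□
□□□□■■□□
□□□■□□□□
□□□■□■□□
□□□□■■>□
□□□□□■■□
□□□□□□□□
gen 25: □□□□□□□□
□□□□□□□□
□□□□□□□□
□□□□■■□□
□□□■□□□□
□□□■□■^□
□□□□■■□□
□□□□□■■□
□□□□□□□□
gen 26: □□□□□□□□
□□□□□□□□
□□□□□□□□
□□□□■■□□
□□□■□□□□
□□□■□■■>
□□□□■■□□
□□□□□■■□
□□□□□□□□
gen 27: □□□□□□□□
□□□□□□□□
□□□□□□□□
□□□□■■□□
□□□■□□□□
□□□■□■■■
□□□□■■□v
□□□□□■■□
□□□□□□□□
gen 28: □□□□□□□□
□□□□□□□□
□□□□□□□□
□□□□■■□□
□□□■□□□□
□□□■□■■■
□□□□■■<■
□□□□□■■□
□□□□□□□□
gen 29: □□□□□□□□
□□□□□□□□
□□□□□□□□
□□□□■■□□
□□□■□□□□
□□□■□■^■
□□□□■■■■
□□□□□■■□
□□□□□□□□
gen 30: □□□□□□□□
□□□□□□□□
□□□□□□□□
□□□□■■□□
□□□■□□□□
□□□■□<□■
□□□□■■■■
□□□□□■■□
□□□□□□□□
gen 31: □□□□□□□□
□□□□□□□□
□□□□□□□□
□□□□■■□□
□□□■□□□□
□□□■□□□■
□□□□■v■■
□□□□□■■□
□□□□□□□□
gen 32: □□□□□□□□
□□□□□□□□
□□□□□□□□
□□□□■■□□
□□□■□□□□
□□□■□□□■
□□□□■□>■
□□□□□■■□
□□□□□□□□
gen 33: □□□□□□□□
□□□□□□□□
□□□□□□□□
□□□□■■□□
□□□■□□□□
□□□■□□^■
□□□□■□□■
□□□□□■■□
□□□□□□□□
gen 34: □□□□□□□□
□□□□□□□□
□□□□□□□□
□□□□■■□□
□□□■□□□□
□□□■□□■>
□□□□■□□■
□□□□□■■□
□□□□□□□□

5,7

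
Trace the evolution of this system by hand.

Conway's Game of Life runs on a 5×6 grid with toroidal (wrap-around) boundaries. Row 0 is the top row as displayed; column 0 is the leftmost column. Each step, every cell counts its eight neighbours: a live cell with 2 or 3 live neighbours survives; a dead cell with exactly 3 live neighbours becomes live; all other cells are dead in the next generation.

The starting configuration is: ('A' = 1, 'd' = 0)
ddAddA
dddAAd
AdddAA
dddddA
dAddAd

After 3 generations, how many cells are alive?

gen 0: ddAddA
dddAAd
AdddAA
dddddA
dAddAd
gen 1: ddAddA
AddAdd
AddAdd
dddddd
AdddAA
gen 2: dAdAdd
AAAAAA
dddddd
AdddAd
AdddAA
gen 3: dddddd
AAdAAA
ddAddd
AdddAd
AAdAAd

12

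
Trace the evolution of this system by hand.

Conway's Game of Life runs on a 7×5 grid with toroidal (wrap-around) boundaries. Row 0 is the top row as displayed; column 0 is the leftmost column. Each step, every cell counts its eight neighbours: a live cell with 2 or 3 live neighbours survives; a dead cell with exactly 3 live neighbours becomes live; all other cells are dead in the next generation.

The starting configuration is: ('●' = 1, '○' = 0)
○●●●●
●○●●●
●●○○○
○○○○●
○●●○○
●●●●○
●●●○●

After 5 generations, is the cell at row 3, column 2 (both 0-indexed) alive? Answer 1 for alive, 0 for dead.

1

[0] ○●●●●
●○●●●
●●○○○
○○○○●
○●●○○
●●●●○
●●●○●
[1] ○○○○○
○○○○○
○●●○○
○○●○○
○○○○●
○○○○○
○○○○○
[2] ○○○○○
○○○○○
○●●○○
○●●●○
○○○○○
○○○○○
○○○○○
[3] ○○○○○
○○○○○
○●○●○
○●○●○
○○●○○
○○○○○
○○○○○
[4] ○○○○○
○○○○○
○○○○○
○●○●○
○○●○○
○○○○○
○○○○○
[5] ○○○○○
○○○○○
○○○○○
○○●○○
○○●○○
○○○○○
○○○○○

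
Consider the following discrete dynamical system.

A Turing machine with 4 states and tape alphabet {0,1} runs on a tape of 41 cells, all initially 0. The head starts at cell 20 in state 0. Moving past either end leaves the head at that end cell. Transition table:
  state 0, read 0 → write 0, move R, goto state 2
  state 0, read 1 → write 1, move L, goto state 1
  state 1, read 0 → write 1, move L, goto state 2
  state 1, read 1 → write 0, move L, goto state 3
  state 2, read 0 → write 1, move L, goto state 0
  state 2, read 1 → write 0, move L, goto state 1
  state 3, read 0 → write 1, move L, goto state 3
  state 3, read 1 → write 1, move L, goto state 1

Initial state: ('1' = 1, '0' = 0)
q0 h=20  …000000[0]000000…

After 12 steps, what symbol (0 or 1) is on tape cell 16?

step 0: q0 h=20  …000000[0]000000…
step 1: q2 h=21  …000000[0]000000…
step 2: q0 h=20  …000000[0]100000…
step 3: q2 h=21  …000000[1]000000…
step 4: q1 h=20  …000000[0]000000…
step 5: q2 h=19  …000000[0]100000…
step 6: q0 h=18  …000000[0]110000…
step 7: q2 h=19  …000000[1]100000…
step 8: q1 h=18  …000000[0]010000…
step 9: q2 h=17  …000000[0]101000…
step 10: q0 h=16  …000000[0]110100…
step 11: q2 h=17  …000000[1]101000…
step 12: q1 h=16  …000000[0]010100…

0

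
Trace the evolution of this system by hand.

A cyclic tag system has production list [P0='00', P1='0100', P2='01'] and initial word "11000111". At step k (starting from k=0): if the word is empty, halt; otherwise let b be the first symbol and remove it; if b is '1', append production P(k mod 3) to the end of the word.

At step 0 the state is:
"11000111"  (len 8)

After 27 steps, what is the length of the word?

step 0: "11000111"  (len 8)
step 1: "100011100"  (len 9)
step 2: "000111000100"  (len 12)
step 3: "00111000100"  (len 11)
step 4: "0111000100"  (len 10)
step 5: "111000100"  (len 9)
step 6: "1100010001"  (len 10)
step 7: "10001000100"  (len 11)
step 8: "00010001000100"  (len 14)
step 9: "0010001000100"  (len 13)
step 10: "010001000100"  (len 12)
step 11: "10001000100"  (len 11)
step 12: "000100010001"  (len 12)
step 13: "00100010001"  (len 11)
step 14: "0100010001"  (len 10)
step 15: "100010001"  (len 9)
step 16: "0001000100"  (len 10)
step 17: "001000100"  (len 9)
step 18: "01000100"  (len 8)
step 19: "1000100"  (len 7)
step 20: "0001000100"  (len 10)
step 21: "001000100"  (len 9)
step 22: "01000100"  (len 8)
step 23: "1000100"  (len 7)
step 24: "00010001"  (len 8)
step 25: "0010001"  (len 7)
step 26: "010001"  (len 6)
step 27: "10001"  (len 5)

5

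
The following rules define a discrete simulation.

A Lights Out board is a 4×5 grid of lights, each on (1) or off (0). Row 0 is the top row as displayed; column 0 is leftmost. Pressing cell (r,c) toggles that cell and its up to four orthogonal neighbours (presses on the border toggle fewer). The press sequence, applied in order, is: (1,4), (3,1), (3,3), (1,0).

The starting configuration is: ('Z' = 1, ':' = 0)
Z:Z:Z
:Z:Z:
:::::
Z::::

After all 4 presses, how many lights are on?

10

t=0: Z:Z:Z
:Z:Z:
:::::
Z::::
t=1: Z:Z::
:Z::Z
::::Z
Z::::
t=2: Z:Z::
:Z::Z
:Z::Z
:ZZ::
t=3: Z:Z::
:Z::Z
:Z:ZZ
:Z:ZZ
t=4: ::Z::
Z:::Z
ZZ:ZZ
:Z:ZZ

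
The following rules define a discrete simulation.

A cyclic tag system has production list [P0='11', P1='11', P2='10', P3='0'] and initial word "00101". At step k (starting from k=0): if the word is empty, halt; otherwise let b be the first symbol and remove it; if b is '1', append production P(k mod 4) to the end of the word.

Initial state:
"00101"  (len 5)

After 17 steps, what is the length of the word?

10

[0] "00101"  (len 5)
[1] "0101"  (len 4)
[2] "101"  (len 3)
[3] "0110"  (len 4)
[4] "110"  (len 3)
[5] "1011"  (len 4)
[6] "01111"  (len 5)
[7] "1111"  (len 4)
[8] "1110"  (len 4)
[9] "11011"  (len 5)
[10] "101111"  (len 6)
[11] "0111110"  (len 7)
[12] "111110"  (len 6)
[13] "1111011"  (len 7)
[14] "11101111"  (len 8)
[15] "110111110"  (len 9)
[16] "101111100"  (len 9)
[17] "0111110011"  (len 10)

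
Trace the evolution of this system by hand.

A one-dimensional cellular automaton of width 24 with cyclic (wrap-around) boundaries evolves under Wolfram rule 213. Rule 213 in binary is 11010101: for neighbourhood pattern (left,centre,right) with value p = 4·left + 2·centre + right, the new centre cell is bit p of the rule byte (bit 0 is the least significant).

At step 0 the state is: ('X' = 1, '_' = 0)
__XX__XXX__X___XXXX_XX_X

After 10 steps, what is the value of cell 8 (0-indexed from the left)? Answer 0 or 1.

step 0: __XX__XXX__X___XXXX_XX_X
step 1: X__XX__XXX_XXX__XXX__X_X
step 2: XX__XX__XX__XXX__XXX_X__
step 3: _XX__XX__XX__XXX__XX_XX_
step 4: __XX__XX__XX__XXX__X__XX
step 5: X__XX__XX__XX__XXX_XX__X
step 6: XX__XX__XX__XX__XX__XX__
step 7: _XX__XX__XX__XX__XX__XX_
step 8: __XX__XX__XX__XX__XX__XX
step 9: X__XX__XX__XX__XX__XX__X
step 10: XX__XX__XX__XX__XX__XX__

1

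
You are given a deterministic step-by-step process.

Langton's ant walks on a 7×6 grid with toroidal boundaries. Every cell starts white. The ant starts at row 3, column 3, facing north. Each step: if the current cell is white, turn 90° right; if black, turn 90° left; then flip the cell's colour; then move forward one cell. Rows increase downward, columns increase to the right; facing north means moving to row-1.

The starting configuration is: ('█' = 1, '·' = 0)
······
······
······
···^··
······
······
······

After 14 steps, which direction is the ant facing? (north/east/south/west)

[0] ······
······
······
···^··
······
······
······
[1] ······
······
······
···█>·
······
······
······
[2] ······
······
······
···██·
····v·
······
······
[3] ······
······
······
···██·
···<█·
······
······
[4] ······
······
······
···^█·
···██·
······
······
[5] ······
······
······
··<·█·
···██·
······
······
[6] ······
······
··^···
··█·█·
···██·
······
······
[7] ······
······
··█>··
··█·█·
···██·
······
······
[8] ······
······
··██··
··█v█·
···██·
······
······
[9] ······
······
··██··
··<██·
···██·
······
······
[10] ······
······
··██··
···██·
··v██·
······
······
[11] ······
······
··██··
···██·
·<███·
······
······
[12] ······
······
··██··
·^·██·
·████·
······
······
[13] ······
······
··██··
·█>██·
·████·
······
······
[14] ······
······
··██··
·████·
·█v██·
······
······

south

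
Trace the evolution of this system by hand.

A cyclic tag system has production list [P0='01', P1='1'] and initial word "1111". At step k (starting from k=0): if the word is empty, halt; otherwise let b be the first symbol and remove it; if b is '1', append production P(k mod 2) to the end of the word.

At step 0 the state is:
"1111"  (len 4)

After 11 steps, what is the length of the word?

step 0: "1111"  (len 4)
step 1: "11101"  (len 5)
step 2: "11011"  (len 5)
step 3: "101101"  (len 6)
step 4: "011011"  (len 6)
step 5: "11011"  (len 5)
step 6: "10111"  (len 5)
step 7: "011101"  (len 6)
step 8: "11101"  (len 5)
step 9: "110101"  (len 6)
step 10: "101011"  (len 6)
step 11: "0101101"  (len 7)

7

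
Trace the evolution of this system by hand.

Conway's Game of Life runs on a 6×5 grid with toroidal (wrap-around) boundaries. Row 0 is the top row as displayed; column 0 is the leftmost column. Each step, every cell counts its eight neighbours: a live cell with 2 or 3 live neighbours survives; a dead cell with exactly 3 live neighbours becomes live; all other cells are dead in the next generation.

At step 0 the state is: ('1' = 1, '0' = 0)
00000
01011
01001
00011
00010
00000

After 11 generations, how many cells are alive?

16

t=0: 00000
01011
01001
00011
00010
00000
t=1: 00000
00111
00000
10111
00011
00000
t=2: 00010
00010
11000
10100
10100
00000
t=3: 00000
00101
11101
10101
00000
00000
t=4: 00000
00101
00100
00101
00000
00000
t=5: 00000
00010
01100
00010
00000
00000
t=6: 00000
00100
00110
00100
00000
00000
t=7: 00000
00110
01110
00110
00000
00000
t=8: 00000
01010
01001
01010
00000
00000
t=9: 00000
10100
01011
10100
00000
00000
t=10: 00000
11111
00011
11111
00000
00000
t=11: 11111
11100
00000
11100
11111
00000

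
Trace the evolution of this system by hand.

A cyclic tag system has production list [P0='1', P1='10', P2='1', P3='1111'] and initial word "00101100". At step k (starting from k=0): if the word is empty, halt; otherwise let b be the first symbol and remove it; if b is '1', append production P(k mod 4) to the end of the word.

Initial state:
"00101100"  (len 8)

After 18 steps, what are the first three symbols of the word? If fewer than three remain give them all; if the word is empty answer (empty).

step 0: "00101100"  (len 8)
step 1: "0101100"  (len 7)
step 2: "101100"  (len 6)
step 3: "011001"  (len 6)
step 4: "11001"  (len 5)
step 5: "10011"  (len 5)
step 6: "001110"  (len 6)
step 7: "01110"  (len 5)
step 8: "1110"  (len 4)
step 9: "1101"  (len 4)
step 10: "10110"  (len 5)
step 11: "01101"  (len 5)
step 12: "1101"  (len 4)
step 13: "1011"  (len 4)
step 14: "01110"  (len 5)
step 15: "1110"  (len 4)
step 16: "1101111"  (len 7)
step 17: "1011111"  (len 7)
step 18: "01111110"  (len 8)

011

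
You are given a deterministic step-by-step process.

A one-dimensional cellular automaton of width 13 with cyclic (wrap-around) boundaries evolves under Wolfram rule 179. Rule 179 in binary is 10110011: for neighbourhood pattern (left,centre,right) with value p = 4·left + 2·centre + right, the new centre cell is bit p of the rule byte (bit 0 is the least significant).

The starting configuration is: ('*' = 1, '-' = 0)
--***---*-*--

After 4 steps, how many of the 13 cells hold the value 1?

step 0: --***---*-*--
step 1: **-*-***-*-**
step 2: *-*-*-*-*-*-*
step 3: -*-*-*-*-*-*-
step 4: *-*-*-*-*-*-*

7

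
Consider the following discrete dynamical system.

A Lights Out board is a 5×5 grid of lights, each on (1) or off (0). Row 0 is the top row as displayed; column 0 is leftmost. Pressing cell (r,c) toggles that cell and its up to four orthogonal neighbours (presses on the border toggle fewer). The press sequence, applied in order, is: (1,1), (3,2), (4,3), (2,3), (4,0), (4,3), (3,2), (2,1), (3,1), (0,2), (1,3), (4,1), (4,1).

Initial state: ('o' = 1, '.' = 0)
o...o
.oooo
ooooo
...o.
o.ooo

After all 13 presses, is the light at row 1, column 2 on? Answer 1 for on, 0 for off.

0

0) o...o
.oooo
ooooo
...o.
o.ooo
1) oo..o
o..oo
o.ooo
...o.
o.ooo
2) oo..o
o..oo
o..oo
.oo..
o..oo
3) oo..o
o..oo
o..oo
.ooo.
o.o..
4) oo..o
o...o
o.o..
.oo..
o.o..
5) oo..o
o...o
o.o..
ooo..
.oo..
6) oo..o
o...o
o.o..
oooo.
.o.oo
7) oo..o
o...o
o....
o....
.oooo
8) oo..o
oo..o
.oo..
oo...
.oooo
9) oo..o
oo..o
..o..
..o..
..ooo
10) o.ooo
ooo.o
..o..
..o..
..ooo
11) o.o.o
oo.o.
..oo.
..o..
..ooo
12) o.o.o
oo.o.
..oo.
.oo..
oo.oo
13) o.o.o
oo.o.
..oo.
..o..
..ooo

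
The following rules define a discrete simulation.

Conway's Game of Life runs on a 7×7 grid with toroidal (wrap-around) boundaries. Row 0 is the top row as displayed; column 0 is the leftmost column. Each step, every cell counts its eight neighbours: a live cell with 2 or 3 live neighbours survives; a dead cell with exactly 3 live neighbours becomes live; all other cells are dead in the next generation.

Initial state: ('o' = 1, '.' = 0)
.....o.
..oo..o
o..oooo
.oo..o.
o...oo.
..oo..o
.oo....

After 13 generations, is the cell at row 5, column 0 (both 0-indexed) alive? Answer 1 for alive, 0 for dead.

0

0) .....o.
..oo..o
o..oooo
.oo..o.
o...oo.
..oo..o
.oo....
1) .o.o...
o.oo...
o......
.oo....
o...oo.
o.ooooo
.ooo...
2) o...o..
o.oo...
o..o...
oo....o
o......
o......
.....oo
3) oo.ooo.
o.ooo.o
...o...
.o....o
.......
o......
o....oo
4) .......
o.....o
.o.oooo
.......
o......
o......
.....o.
5) ......o
o...o.o
....ooo
o...ooo
.......
......o
.......
6) o....oo
o...o..
...o...
o...o..
o......
.......
.......
7) o....oo
o...oo.
...oo..
.......
.......
.......
......o
8) o...o..
o..o...
...ooo.
.......
.......
.......
o....oo
9) oo..oo.
...o.oo
...oo..
....o..
.......
......o
o....oo
10) .o.....
o.oo..o
...o...
...oo..
.......
o....oo
.o..o..
11) .o.o...
oooo...
.......
...oo..
....ooo
o....oo
.o...oo
12) ...oo.o
oo.o...
.o..o..
...oo..
o..o...
.......
.oo.oo.
13) ......o
oo.o.o.
oo..o..
..ooo..
...oo..
.oooo..
..o.oo.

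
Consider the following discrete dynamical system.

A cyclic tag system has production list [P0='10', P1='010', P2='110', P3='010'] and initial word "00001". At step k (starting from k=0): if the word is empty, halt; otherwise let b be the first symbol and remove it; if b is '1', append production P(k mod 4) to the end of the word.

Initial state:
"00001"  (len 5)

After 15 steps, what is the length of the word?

0) "00001"  (len 5)
1) "0001"  (len 4)
2) "001"  (len 3)
3) "01"  (len 2)
4) "1"  (len 1)
5) "10"  (len 2)
6) "0010"  (len 4)
7) "010"  (len 3)
8) "10"  (len 2)
9) "010"  (len 3)
10) "10"  (len 2)
11) "0110"  (len 4)
12) "110"  (len 3)
13) "1010"  (len 4)
14) "010010"  (len 6)
15) "10010"  (len 5)

5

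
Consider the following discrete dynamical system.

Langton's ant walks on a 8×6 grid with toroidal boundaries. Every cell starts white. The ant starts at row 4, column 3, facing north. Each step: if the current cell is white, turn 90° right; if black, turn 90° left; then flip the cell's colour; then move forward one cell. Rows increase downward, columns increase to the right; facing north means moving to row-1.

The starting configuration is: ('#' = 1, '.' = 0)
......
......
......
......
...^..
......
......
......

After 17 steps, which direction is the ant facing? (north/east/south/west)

gen 0: ......
......
......
......
...^..
......
......
......
gen 1: ......
......
......
......
...#>.
......
......
......
gen 2: ......
......
......
......
...##.
....v.
......
......
gen 3: ......
......
......
......
...##.
...<#.
......
......
gen 4: ......
......
......
......
...^#.
...##.
......
......
gen 5: ......
......
......
......
..<.#.
...##.
......
......
gen 6: ......
......
......
..^...
..#.#.
...##.
......
......
gen 7: ......
......
......
..#>..
..#.#.
...##.
......
......
gen 8: ......
......
......
..##..
..#v#.
...##.
......
......
gen 9: ......
......
......
..##..
..<##.
...##.
......
......
gen 10: ......
......
......
..##..
...##.
..v##.
......
......
gen 11: ......
......
......
..##..
...##.
.<###.
......
......
gen 12: ......
......
......
..##..
.^.##.
.####.
......
......
gen 13: ......
......
......
..##..
.#>##.
.####.
......
......
gen 14: ......
......
......
..##..
.####.
.#v##.
......
......
gen 15: ......
......
......
..##..
.####.
.#.>#.
......
......
gen 16: ......
......
......
..##..
.##^#.
.#..#.
......
......
gen 17: ......
......
......
..##..
.#<.#.
.#..#.
......
......

west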